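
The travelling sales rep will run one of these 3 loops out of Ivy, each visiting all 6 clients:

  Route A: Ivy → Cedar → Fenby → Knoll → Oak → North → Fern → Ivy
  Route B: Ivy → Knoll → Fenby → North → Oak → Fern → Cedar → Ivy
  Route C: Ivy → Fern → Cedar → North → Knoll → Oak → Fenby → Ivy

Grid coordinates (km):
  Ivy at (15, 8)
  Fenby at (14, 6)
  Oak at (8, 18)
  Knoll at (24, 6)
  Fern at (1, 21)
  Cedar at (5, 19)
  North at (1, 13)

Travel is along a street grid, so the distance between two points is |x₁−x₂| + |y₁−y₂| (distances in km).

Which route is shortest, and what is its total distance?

Shortest is Route B, total 90 km.

Route A: 21 + 22 + 10 + 28 + 12 + 8 + 27 = 128
Route B: 11 + 10 + 20 + 12 + 10 + 6 + 21 = 90
Route C: 27 + 6 + 10 + 30 + 28 + 18 + 3 = 122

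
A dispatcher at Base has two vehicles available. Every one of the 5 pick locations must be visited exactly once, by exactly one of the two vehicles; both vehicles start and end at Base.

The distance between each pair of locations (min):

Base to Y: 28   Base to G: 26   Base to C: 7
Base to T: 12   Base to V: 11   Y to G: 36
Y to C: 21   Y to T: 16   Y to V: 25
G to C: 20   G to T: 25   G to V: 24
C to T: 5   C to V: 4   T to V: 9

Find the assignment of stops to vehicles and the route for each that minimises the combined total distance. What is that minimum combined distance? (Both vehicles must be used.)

Try each way of splitting the stops between the two vehicles (each non-empty) and, for each split, find the best tour for each vehicle:
  {Y} + {G, C, T, V}: 56 + 71 = 127
  {G} + {Y, C, T, V}: 52 + 64 = 116
  {Y, G} + {C, T, V}: 90 + 32 = 122
  {C} + {Y, G, T, V}: 14 + 98 = 112
  {Y, C} + {G, T, V}: 56 + 71 = 127
  {G, C} + {Y, T, V}: 53 + 64 = 117
  … (15 splits in total)
Best: vehicle 1 Base → C → Base = 14; vehicle 2 Base → G → Y → T → V → Base = 98; combined 112.

112 min — the smallest possible combined total.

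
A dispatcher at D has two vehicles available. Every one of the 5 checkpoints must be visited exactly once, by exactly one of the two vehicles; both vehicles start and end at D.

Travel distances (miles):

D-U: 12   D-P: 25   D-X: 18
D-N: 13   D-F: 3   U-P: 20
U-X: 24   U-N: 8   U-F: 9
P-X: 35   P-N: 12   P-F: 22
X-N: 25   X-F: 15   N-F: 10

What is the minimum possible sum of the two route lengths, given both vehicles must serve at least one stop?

There are 2^4 − 1 = 15 ways to divide the 5 stops into two non-empty groups. For each, the best each vehicle can do is its own shortest tour through its group:
  {U} + {P, X, N, F}: 24 + 78 = 102
  {P} + {U, X, N, F}: 50 + 63 = 113
  {U, P} + {X, N, F}: 57 + 56 = 113
  {X} + {U, P, N, F}: 36 + 57 = 93
  {U, X} + {P, N, F}: 54 + 50 = 104
  {P, X} + {U, N, F}: 78 + 33 = 111
  … (15 splits in total)
  {U, P, X, N} + {F}: 85 + 6 = 91  ← best
Best: vehicle 1 D → U → N → P → X → D = 85; vehicle 2 D → F → D = 6; combined 91.

Minimum combined distance: 91 miles.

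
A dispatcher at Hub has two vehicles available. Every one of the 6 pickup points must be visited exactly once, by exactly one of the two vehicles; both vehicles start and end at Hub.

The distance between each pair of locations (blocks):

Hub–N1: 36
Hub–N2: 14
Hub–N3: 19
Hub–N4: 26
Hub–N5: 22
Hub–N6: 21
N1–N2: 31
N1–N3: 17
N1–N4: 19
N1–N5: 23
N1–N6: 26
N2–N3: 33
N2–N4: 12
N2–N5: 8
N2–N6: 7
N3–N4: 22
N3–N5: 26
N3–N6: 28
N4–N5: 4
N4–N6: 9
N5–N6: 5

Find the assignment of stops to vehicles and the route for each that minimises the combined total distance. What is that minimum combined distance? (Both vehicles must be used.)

Minimum combined distance: 113 blocks.

Check every non-empty split of the stops between the two vehicles; for each half take its own optimal tour:
  {N1} + {N2, N3, N4, N5, N6}: 72 + 71 = 143
  {N2} + {N1, N3, N4, N5, N6}: 28 + 85 = 113
  {N1, N2} + {N3, N4, N5, N6}: 81 + 71 = 152
  {N3} + {N1, N2, N4, N5, N6}: 38 + 85 = 123
  {N1, N3} + {N2, N4, N5, N6}: 72 + 56 = 128
  {N2, N3} + {N1, N4, N5, N6}: 66 + 85 = 151
  … (31 splits in total)
Best: vehicle 1 Hub → N2 → Hub = 28; vehicle 2 Hub → N3 → N1 → N4 → N5 → N6 → Hub = 85; combined 113.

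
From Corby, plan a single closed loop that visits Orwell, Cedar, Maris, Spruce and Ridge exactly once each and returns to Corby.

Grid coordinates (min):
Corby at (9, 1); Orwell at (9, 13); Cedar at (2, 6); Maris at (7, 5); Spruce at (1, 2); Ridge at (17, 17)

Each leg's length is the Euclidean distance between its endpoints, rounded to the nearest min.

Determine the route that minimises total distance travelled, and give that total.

Corby - Orwell - Cedar - Maris - Spruce - Ridge - Corby: 12+10+5+7+22+18 = 74
Corby - Orwell - Cedar - Maris - Ridge - Spruce - Corby: 12+10+5+16+22+8 = 73
Corby - Orwell - Cedar - Spruce - Maris - Ridge - Corby: 12+10+4+7+16+18 = 67
Corby - Orwell - Cedar - Spruce - Ridge - Maris - Corby: 12+10+4+22+16+4 = 68
Corby - Orwell - Cedar - Ridge - Maris - Spruce - Corby: 12+10+19+16+7+8 = 72
Corby - Orwell - Cedar - Ridge - Spruce - Maris - Corby: 12+10+19+22+7+4 = 74
Corby - Orwell - Maris - Cedar - Spruce - Ridge - Corby: 12+8+5+4+22+18 = 69
Corby - Orwell - Maris - Cedar - Ridge - Spruce - Corby: 12+8+5+19+22+8 = 74
Corby - Orwell - Maris - Spruce - Cedar - Ridge - Corby: 12+8+7+4+19+18 = 68
Corby - Orwell - Maris - Spruce - Ridge - Cedar - Corby: 12+8+7+22+19+9 = 77
Corby - Orwell - Maris - Ridge - Cedar - Spruce - Corby: 12+8+16+19+4+8 = 67
Corby - Orwell - Maris - Ridge - Spruce - Cedar - Corby: 12+8+16+22+4+9 = 71
Corby - Orwell - Spruce - Cedar - Maris - Ridge - Corby: 12+14+4+5+16+18 = 69
Corby - Orwell - Spruce - Cedar - Ridge - Maris - Corby: 12+14+4+19+16+4 = 69
… (46 more)
Corby - Maris - Ridge - Orwell - Cedar - Spruce - Corby: 4+16+9+10+4+8 = 51  ← best
The minimum is 51.
One optimal route: Corby → Maris → Ridge → Orwell → Cedar → Spruce → Corby (or its reverse).

Minimum total distance: 51 min.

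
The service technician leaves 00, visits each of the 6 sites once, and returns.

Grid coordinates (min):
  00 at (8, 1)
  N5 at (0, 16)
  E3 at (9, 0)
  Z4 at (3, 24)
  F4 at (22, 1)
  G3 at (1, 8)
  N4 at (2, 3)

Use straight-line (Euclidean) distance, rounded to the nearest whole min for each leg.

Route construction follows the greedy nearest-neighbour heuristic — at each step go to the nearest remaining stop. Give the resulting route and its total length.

75 min along 00 → E3 → N4 → G3 → N5 → Z4 → F4 → 00.

From 00: distances to unvisited — E3=1, N4=6, G3=10, F4=14, N5=17, Z4=24. Nearest is E3 (1).
From E3: distances to unvisited — N4=8, G3=11, F4=13, N5=18, Z4=25. Nearest is N4 (8).
From N4: distances to unvisited — G3=5, N5=13, F4=20, Z4=21. Nearest is G3 (5).
From G3: distances to unvisited — N5=8, Z4=16, F4=22. Nearest is N5 (8).
From N5: distances to unvisited — Z4=9, F4=27. Nearest is Z4 (9).
From Z4: distances to unvisited — F4=30. Nearest is F4 (30).
Return F4→00: 14.
Total = 1 + 8 + 5 + 8 + 9 + 30 + 14 = 75.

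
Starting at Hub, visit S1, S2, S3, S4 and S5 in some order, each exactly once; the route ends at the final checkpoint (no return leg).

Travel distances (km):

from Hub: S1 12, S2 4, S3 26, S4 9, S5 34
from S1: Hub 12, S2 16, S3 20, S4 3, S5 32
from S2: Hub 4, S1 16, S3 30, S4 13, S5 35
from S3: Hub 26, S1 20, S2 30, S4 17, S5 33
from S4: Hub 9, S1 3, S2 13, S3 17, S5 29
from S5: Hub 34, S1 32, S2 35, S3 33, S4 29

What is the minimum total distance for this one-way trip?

Shortest open route: 73 km.

There are 5! = 120 possible orderings.
Hub→S1→S2→S3→S4→S5: 12+16+30+17+29 = 104
Hub→S1→S2→S3→S5→S4: 12+16+30+33+29 = 120
Hub→S1→S2→S4→S3→S5: 12+16+13+17+33 = 91
Hub→S1→S2→S4→S5→S3: 12+16+13+29+33 = 103
Hub→S1→S2→S5→S3→S4: 12+16+35+33+17 = 113
Hub→S1→S2→S5→S4→S3: 12+16+35+29+17 = 109
Hub→S1→S3→S2→S4→S5: 12+20+30+13+29 = 104
Hub→S1→S3→S2→S5→S4: 12+20+30+35+29 = 126
Hub→S1→S3→S4→S2→S5: 12+20+17+13+35 = 97
Hub→S1→S3→S4→S5→S2: 12+20+17+29+35 = 113
Hub→S1→S3→S5→S2→S4: 12+20+33+35+13 = 113
Hub→S1→S3→S5→S4→S2: 12+20+33+29+13 = 107
Hub→S1→S4→S2→S3→S5: 12+3+13+30+33 = 91
Hub→S1→S4→S2→S5→S3: 12+3+13+35+33 = 96
… (106 more)
Hub→S2→S1→S4→S3→S5: 4+16+3+17+33 = 73  ← best
The minimum is 73.
One shortest path: Hub → S2 → S1 → S4 → S3 → S5.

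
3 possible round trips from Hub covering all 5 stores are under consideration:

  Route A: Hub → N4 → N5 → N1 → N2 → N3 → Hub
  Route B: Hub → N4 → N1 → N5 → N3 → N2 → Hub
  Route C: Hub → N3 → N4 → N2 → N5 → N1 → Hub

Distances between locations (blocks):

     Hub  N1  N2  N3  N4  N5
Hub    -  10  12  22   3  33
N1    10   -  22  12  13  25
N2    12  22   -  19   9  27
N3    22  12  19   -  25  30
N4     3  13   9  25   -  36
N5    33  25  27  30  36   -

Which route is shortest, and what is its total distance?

102 blocks — Route B is the shortest.

Route A: 3 + 36 + 25 + 22 + 19 + 22 = 127
Route B: 3 + 13 + 25 + 30 + 19 + 12 = 102
Route C: 22 + 25 + 9 + 27 + 25 + 10 = 118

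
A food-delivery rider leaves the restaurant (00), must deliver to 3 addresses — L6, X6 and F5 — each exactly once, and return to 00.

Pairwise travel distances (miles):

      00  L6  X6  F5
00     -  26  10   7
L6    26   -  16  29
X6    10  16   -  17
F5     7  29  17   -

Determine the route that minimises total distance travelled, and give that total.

Shortest round trip = 62 miles.

There are 3 distinct closed tours to check (reversals are equivalent).
00→L6→X6→F5→00: 26+16+17+7 = 66
00→L6→F5→X6→00: 26+29+17+10 = 82
00→X6→L6→F5→00: 10+16+29+7 = 62
The minimum is 62.
One optimal route: 00 → X6 → L6 → F5 → 00 (or its reverse).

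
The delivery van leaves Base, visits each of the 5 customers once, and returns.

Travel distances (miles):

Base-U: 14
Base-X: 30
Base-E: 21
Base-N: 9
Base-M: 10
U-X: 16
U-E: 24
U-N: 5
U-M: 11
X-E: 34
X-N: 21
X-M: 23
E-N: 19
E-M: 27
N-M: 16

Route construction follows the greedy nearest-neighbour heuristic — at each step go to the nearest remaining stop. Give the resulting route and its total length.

Total distance 103 miles via the nearest-neighbour route Base → N → U → M → X → E → Base.

At Base the remaining stops are N 9, M 10, U 14, E 21, X 30; go to N.
At N the remaining stops are U 5, M 16, E 19, X 21; go to U.
At U the remaining stops are M 11, X 16, E 24; go to M.
At M the remaining stops are X 23, E 27; go to X.
At X the remaining stops are E 34; go to E.
Return E→Base: 21.
Total = 9 + 5 + 11 + 23 + 34 + 21 = 103.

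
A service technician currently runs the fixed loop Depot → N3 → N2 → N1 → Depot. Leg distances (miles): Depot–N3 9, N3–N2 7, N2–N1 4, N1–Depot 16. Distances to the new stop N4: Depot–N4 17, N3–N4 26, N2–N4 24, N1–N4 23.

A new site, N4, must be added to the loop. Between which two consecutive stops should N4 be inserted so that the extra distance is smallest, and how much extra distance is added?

Minimum extra distance: 24 miles, inserting N4 between N1 and Depot.

Insertion cost between consecutive stops i–j is d(i,N4) + d(N4,j) − d(i,j):
  between Depot and N3: 17 + 26 − 9 = 34
  between N3 and N2: 26 + 24 − 7 = 43
  between N2 and N1: 24 + 23 − 4 = 43
  between N1 and Depot: 23 + 17 − 16 = 24
Cheapest insertion is between N1 and Depot, adding 24.
New total = 36 + 24 = 60.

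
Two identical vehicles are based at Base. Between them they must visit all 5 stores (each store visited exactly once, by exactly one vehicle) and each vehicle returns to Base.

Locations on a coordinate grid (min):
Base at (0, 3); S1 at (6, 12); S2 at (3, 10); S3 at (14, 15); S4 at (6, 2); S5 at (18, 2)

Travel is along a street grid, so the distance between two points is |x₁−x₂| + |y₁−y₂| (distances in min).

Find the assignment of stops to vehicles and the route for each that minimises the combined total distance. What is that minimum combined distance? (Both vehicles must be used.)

There are 2^4 − 1 = 15 ways to divide the 5 stops into two non-empty groups. For each, the best each vehicle can do is its own shortest tour through its group:
  {S1} + {S2, S3, S4, S5}: 30 + 62 = 92
  {S2} + {S1, S3, S4, S5}: 20 + 62 = 82
  {S1, S2} + {S3, S4, S5}: 30 + 62 = 92
  {S3} + {S1, S2, S4, S5}: 52 + 56 = 108
  {S1, S3} + {S2, S4, S5}: 52 + 52 = 104
  {S2, S3} + {S1, S4, S5}: 52 + 56 = 108
  … (15 splits in total)
  {S4} + {S1, S2, S3, S5}: 14 + 62 = 76  ← best
Best: vehicle 1 Base → S4 → Base = 14; vehicle 2 Base → S2 → S1 → S3 → S5 → Base = 62; combined 76.

Minimum combined distance: 76 min.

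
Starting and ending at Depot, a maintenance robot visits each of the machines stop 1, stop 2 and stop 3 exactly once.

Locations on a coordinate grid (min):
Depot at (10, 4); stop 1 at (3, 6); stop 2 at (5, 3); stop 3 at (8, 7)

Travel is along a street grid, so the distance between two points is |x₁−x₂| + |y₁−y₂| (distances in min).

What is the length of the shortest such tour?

There are 3 distinct closed tours to check (reversals are equivalent).
Depot-stop 1-stop 2-stop 3-Depot: 9+5+7+5 = 26
Depot-stop 1-stop 3-stop 2-Depot: 9+6+7+6 = 28
Depot-stop 2-stop 1-stop 3-Depot: 6+5+6+5 = 22
The minimum is 22.
One optimal route: Depot → stop 2 → stop 1 → stop 3 → Depot (or its reverse).

22 min — the shortest possible round trip.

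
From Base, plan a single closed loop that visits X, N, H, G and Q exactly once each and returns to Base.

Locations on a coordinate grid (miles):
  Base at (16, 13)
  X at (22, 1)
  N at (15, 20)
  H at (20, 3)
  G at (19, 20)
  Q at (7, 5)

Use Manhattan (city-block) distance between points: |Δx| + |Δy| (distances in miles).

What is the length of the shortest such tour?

Base-X-N-H-G-Q-Base: 18+26+22+18+27+17 = 128
Base-X-N-H-Q-G-Base: 18+26+22+15+27+10 = 118
Base-X-N-G-H-Q-Base: 18+26+4+18+15+17 = 98
Base-X-N-G-Q-H-Base: 18+26+4+27+15+14 = 104
Base-X-N-Q-H-G-Base: 18+26+23+15+18+10 = 110
Base-X-N-Q-G-H-Base: 18+26+23+27+18+14 = 126
Base-X-H-N-G-Q-Base: 18+4+22+4+27+17 = 92
Base-X-H-N-Q-G-Base: 18+4+22+23+27+10 = 104
Base-X-H-G-N-Q-Base: 18+4+18+4+23+17 = 84
Base-X-H-G-Q-N-Base: 18+4+18+27+23+8 = 98
Base-X-H-Q-N-G-Base: 18+4+15+23+4+10 = 74
Base-X-H-Q-G-N-Base: 18+4+15+27+4+8 = 76
Base-X-G-N-H-Q-Base: 18+22+4+22+15+17 = 98
Base-X-G-N-Q-H-Base: 18+22+4+23+15+14 = 96
… (46 more)
Base-N-G-X-H-Q-Base: 8+4+22+4+15+17 = 70  ← best
The minimum is 70.
One optimal route: Base → N → G → X → H → Q → Base (or its reverse).

Minimum total distance: 70 miles.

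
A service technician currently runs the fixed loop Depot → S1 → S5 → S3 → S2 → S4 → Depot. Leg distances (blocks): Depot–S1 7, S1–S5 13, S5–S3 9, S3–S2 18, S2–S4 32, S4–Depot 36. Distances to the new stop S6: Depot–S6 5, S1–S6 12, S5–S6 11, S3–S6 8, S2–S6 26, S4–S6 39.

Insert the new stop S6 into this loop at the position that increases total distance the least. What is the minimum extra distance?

Insertion cost between consecutive stops i–j is d(i,S6) + d(S6,j) − d(i,j):
  between Depot and S1: 5 + 12 − 7 = 10
  between S1 and S5: 12 + 11 − 13 = 10
  between S5 and S3: 11 + 8 − 9 = 10
  between S3 and S2: 8 + 26 − 18 = 16
  between S2 and S4: 26 + 39 − 32 = 33
  between S4 and Depot: 39 + 5 − 36 = 8
Cheapest insertion is between S4 and Depot, adding 8.
New total = 115 + 8 = 123.

Minimum extra distance: 8 blocks, inserting S6 between S4 and Depot.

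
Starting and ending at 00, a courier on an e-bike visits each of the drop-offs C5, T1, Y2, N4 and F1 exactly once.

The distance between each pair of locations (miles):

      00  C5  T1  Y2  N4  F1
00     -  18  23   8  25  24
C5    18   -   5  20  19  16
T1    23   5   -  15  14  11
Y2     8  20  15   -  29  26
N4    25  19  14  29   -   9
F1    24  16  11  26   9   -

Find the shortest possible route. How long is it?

78 miles — the shortest possible round trip.

00 - C5 - T1 - Y2 - N4 - F1 - 00: 18+5+15+29+9+24 = 100
00 - C5 - T1 - Y2 - F1 - N4 - 00: 18+5+15+26+9+25 = 98
00 - C5 - T1 - N4 - Y2 - F1 - 00: 18+5+14+29+26+24 = 116
00 - C5 - T1 - N4 - F1 - Y2 - 00: 18+5+14+9+26+8 = 80
00 - C5 - T1 - F1 - Y2 - N4 - 00: 18+5+11+26+29+25 = 114
00 - C5 - T1 - F1 - N4 - Y2 - 00: 18+5+11+9+29+8 = 80
00 - C5 - Y2 - T1 - N4 - F1 - 00: 18+20+15+14+9+24 = 100
00 - C5 - Y2 - T1 - F1 - N4 - 00: 18+20+15+11+9+25 = 98
00 - C5 - Y2 - N4 - T1 - F1 - 00: 18+20+29+14+11+24 = 116
00 - C5 - Y2 - N4 - F1 - T1 - 00: 18+20+29+9+11+23 = 110
00 - C5 - Y2 - F1 - T1 - N4 - 00: 18+20+26+11+14+25 = 114
00 - C5 - Y2 - F1 - N4 - T1 - 00: 18+20+26+9+14+23 = 110
00 - C5 - N4 - T1 - Y2 - F1 - 00: 18+19+14+15+26+24 = 116
00 - C5 - N4 - T1 - F1 - Y2 - 00: 18+19+14+11+26+8 = 96
… (46 more)
00 - Y2 - C5 - T1 - F1 - N4 - 00: 8+20+5+11+9+25 = 78  ← best
The minimum is 78.
One optimal route: 00 → Y2 → C5 → T1 → F1 → N4 → 00 (or its reverse).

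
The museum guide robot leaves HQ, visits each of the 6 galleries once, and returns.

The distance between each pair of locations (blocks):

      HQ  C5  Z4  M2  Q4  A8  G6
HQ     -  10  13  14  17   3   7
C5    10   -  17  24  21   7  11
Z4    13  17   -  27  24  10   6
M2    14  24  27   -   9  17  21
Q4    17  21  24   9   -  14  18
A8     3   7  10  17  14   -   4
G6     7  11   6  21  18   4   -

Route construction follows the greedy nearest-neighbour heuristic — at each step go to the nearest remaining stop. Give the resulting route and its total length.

HQ → [A8:3 / G6:7 / C5:10 / Z4:13 / M2:14 / Q4:17] → A8 (3)
A8 → [G6:4 / C5:7 / Z4:10 / Q4:14 / M2:17] → G6 (4)
G6 → [Z4:6 / C5:11 / Q4:18 / M2:21] → Z4 (6)
Z4 → [C5:17 / Q4:24 / M2:27] → C5 (17)
C5 → [Q4:21 / M2:24] → Q4 (21)
Q4 → [M2:9] → M2 (9)
Return M2→HQ: 14.
Total = 3 + 4 + 6 + 17 + 21 + 9 + 14 = 74.

74 blocks along HQ → A8 → G6 → Z4 → C5 → Q4 → M2 → HQ.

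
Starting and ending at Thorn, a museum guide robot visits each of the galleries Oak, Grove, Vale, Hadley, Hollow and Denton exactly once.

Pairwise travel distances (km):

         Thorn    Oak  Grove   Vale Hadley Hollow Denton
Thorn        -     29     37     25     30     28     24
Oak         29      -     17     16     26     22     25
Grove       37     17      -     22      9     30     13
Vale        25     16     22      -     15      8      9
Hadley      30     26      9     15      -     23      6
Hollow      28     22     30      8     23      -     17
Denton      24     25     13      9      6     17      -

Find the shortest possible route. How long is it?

106 km — the shortest possible round trip.

There are 360 distinct closed tours to check (reversals are equivalent).
Thorn→Oak→Grove→Vale→Hadley→Hollow→Denton→Thorn: 29+17+22+15+23+17+24 = 147
Thorn→Oak→Grove→Vale→Hadley→Denton→Hollow→Thorn: 29+17+22+15+6+17+28 = 134
Thorn→Oak→Grove→Vale→Hollow→Hadley→Denton→Thorn: 29+17+22+8+23+6+24 = 129
Thorn→Oak→Grove→Vale→Hollow→Denton→Hadley→Thorn: 29+17+22+8+17+6+30 = 129
Thorn→Oak→Grove→Vale→Denton→Hadley→Hollow→Thorn: 29+17+22+9+6+23+28 = 134
Thorn→Oak→Grove→Vale→Denton→Hollow→Hadley→Thorn: 29+17+22+9+17+23+30 = 147
Thorn→Oak→Grove→Hadley→Vale→Hollow→Denton→Thorn: 29+17+9+15+8+17+24 = 119
Thorn→Oak→Grove→Hadley→Vale→Denton→Hollow→Thorn: 29+17+9+15+9+17+28 = 124
… (352 more)
Thorn→Oak→Grove→Hadley→Denton→Vale→Hollow→Thorn: 29+17+9+6+9+8+28 = 106  ← best
The minimum is 106.
One optimal route: Thorn → Oak → Grove → Hadley → Denton → Vale → Hollow → Thorn (or its reverse).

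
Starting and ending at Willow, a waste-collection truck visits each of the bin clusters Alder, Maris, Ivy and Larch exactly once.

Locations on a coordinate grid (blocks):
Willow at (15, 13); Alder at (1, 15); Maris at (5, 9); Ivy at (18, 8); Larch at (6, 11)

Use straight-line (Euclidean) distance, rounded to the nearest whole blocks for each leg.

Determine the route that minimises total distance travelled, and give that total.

There are 12 distinct closed tours to check (reversals are equivalent).
Willow→Alder→Maris→Ivy→Larch→Willow: 14+7+13+12+9 = 55
Willow→Alder→Maris→Larch→Ivy→Willow: 14+7+2+12+6 = 41
Willow→Alder→Ivy→Maris→Larch→Willow: 14+18+13+2+9 = 56
Willow→Alder→Ivy→Larch→Maris→Willow: 14+18+12+2+11 = 57
Willow→Alder→Larch→Maris→Ivy→Willow: 14+6+2+13+6 = 41
Willow→Alder→Larch→Ivy→Maris→Willow: 14+6+12+13+11 = 56
Willow→Maris→Alder→Ivy→Larch→Willow: 11+7+18+12+9 = 57
Willow→Maris→Alder→Larch→Ivy→Willow: 11+7+6+12+6 = 42
Willow→Maris→Ivy→Alder→Larch→Willow: 11+13+18+6+9 = 57
Willow→Maris→Larch→Alder→Ivy→Willow: 11+2+6+18+6 = 43
Willow→Ivy→Alder→Maris→Larch→Willow: 6+18+7+2+9 = 42
Willow→Ivy→Maris→Alder→Larch→Willow: 6+13+7+6+9 = 41
The minimum is 41.
One optimal route: Willow → Alder → Maris → Larch → Ivy → Willow (or its reverse).

41 blocks — the shortest possible round trip.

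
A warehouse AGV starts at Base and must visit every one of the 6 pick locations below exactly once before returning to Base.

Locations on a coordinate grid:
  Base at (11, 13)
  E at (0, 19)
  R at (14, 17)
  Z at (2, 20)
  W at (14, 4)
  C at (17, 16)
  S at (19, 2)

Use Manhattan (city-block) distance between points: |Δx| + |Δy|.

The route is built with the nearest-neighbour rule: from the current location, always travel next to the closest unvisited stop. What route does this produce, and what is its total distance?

From Base: distances to unvisited — R=7, C=9, W=12, Z=16, E=17, S=19. Nearest is R (7).
From R: distances to unvisited — C=4, W=13, Z=15, E=16, S=20. Nearest is C (4).
From C: distances to unvisited — W=15, S=16, Z=19, E=20. Nearest is W (15).
From W: distances to unvisited — S=7, Z=28, E=29. Nearest is S (7).
From S: distances to unvisited — Z=35, E=36. Nearest is Z (35).
From Z: distances to unvisited — E=3. Nearest is E (3).
Return E→Base: 17.
Total = 7 + 4 + 15 + 7 + 35 + 3 + 17 = 88.

Total distance 88 via the nearest-neighbour route Base → R → C → W → S → Z → E → Base.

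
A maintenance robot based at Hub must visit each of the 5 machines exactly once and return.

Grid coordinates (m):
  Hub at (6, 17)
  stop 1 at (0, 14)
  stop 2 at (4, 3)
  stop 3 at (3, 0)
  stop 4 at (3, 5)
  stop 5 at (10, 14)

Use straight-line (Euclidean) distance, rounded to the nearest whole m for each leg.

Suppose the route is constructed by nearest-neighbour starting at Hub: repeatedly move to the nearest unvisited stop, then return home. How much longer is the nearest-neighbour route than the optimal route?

From Hub: stop 5=5, stop 1=7, stop 4=12, stop 2=14, stop 3=17 → choose stop 5 (5).
From stop 5: stop 1=10, stop 4=11, stop 2=13, stop 3=16 → choose stop 1 (10).
From stop 1: stop 4=9, stop 2=12, stop 3=14 → choose stop 4 (9).
From stop 4: stop 2=2, stop 3=5 → choose stop 2 (2).
From stop 2: stop 3=3 → choose stop 3 (3).
NN route Hub → stop 5 → stop 1 → stop 4 → stop 2 → stop 3 → Hub costs 46.
Optimal: Hub → stop 1 → stop 3 → stop 2 → stop 4 → stop 5 → Hub costs 42 (by enumerating all 60 distinct tours).
Excess = 46 − 42 = 4.

4 m longer than the optimal tour.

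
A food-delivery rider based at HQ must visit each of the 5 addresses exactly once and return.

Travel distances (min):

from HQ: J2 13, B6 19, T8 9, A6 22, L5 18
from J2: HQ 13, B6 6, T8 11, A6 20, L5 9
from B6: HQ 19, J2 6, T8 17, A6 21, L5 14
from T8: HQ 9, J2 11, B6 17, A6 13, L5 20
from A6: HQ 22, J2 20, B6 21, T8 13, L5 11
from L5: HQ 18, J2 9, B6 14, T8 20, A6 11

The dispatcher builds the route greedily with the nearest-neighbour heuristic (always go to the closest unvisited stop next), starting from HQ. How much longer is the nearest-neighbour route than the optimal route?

From HQ: T8=9, J2=13, L5=18, B6=19, A6=22 → choose T8 (9).
From T8: J2=11, A6=13, B6=17, L5=20 → choose J2 (11).
From J2: B6=6, L5=9, A6=20 → choose B6 (6).
From B6: L5=14, A6=21 → choose L5 (14).
From L5: A6=11 → choose A6 (11).
NN route HQ → T8 → J2 → B6 → L5 → A6 → HQ costs 73.
Optimal: HQ → J2 → B6 → L5 → A6 → T8 → HQ costs 66 (by enumerating all 60 distinct tours).
Excess = 73 − 66 = 7.

The nearest-neighbour route is 7 min longer than optimal.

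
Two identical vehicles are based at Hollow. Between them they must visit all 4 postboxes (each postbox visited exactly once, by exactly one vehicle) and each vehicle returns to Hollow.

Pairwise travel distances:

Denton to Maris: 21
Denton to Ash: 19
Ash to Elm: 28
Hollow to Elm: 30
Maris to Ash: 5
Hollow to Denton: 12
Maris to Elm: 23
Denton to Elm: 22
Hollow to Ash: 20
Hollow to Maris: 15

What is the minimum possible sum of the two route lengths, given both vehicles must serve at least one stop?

102 — the smallest possible combined total.

There are 2^3 − 1 = 7 ways to divide the 4 stops into two non-empty groups. For each, the best each vehicle can do is its own shortest tour through its group:
  {Denton} + {Maris, Ash, Elm}: 24 + 78 = 102
  {Maris} + {Denton, Ash, Elm}: 30 + 82 = 112
  {Denton, Maris} + {Ash, Elm}: 48 + 78 = 126
  {Ash} + {Denton, Maris, Elm}: 40 + 72 = 112
  {Denton, Ash} + {Maris, Elm}: 51 + 68 = 119
  {Maris, Ash} + {Denton, Elm}: 40 + 64 = 104
  … (7 splits in total)
Best: vehicle 1 Hollow → Denton → Hollow = 24; vehicle 2 Hollow → Maris → Ash → Elm → Hollow = 78; combined 102.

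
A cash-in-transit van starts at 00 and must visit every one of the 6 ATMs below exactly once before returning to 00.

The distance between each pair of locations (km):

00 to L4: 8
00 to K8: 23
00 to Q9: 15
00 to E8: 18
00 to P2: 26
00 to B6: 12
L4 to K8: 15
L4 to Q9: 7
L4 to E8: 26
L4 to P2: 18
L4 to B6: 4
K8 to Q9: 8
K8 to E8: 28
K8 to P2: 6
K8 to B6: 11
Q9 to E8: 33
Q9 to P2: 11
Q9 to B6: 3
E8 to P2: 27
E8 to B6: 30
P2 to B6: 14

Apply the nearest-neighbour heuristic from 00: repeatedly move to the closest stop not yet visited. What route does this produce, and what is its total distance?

From 00: distances to unvisited — L4=8, B6=12, Q9=15, E8=18, K8=23, P2=26. Nearest is L4 (8).
From L4: distances to unvisited — B6=4, Q9=7, K8=15, P2=18, E8=26. Nearest is B6 (4).
From B6: distances to unvisited — Q9=3, K8=11, P2=14, E8=30. Nearest is Q9 (3).
From Q9: distances to unvisited — K8=8, P2=11, E8=33. Nearest is K8 (8).
From K8: distances to unvisited — P2=6, E8=28. Nearest is P2 (6).
From P2: distances to unvisited — E8=27. Nearest is E8 (27).
Return E8→00: 18.
Total = 8 + 4 + 3 + 8 + 6 + 27 + 18 = 74.

74 km along 00 → L4 → B6 → Q9 → K8 → P2 → E8 → 00.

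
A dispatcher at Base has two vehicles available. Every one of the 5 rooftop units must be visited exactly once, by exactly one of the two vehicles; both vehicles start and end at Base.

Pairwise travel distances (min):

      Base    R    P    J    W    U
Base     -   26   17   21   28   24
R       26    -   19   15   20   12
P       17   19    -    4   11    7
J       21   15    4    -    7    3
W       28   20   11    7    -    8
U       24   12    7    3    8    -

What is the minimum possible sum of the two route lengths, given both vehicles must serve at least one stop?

108 min — the smallest possible combined total.

Check every non-empty split of the stops between the two vehicles; for each half take its own optimal tour:
  {R} + {P, J, W, U}: 52 + 60 = 112
  {P} + {R, J, W, U}: 34 + 74 = 108
  {R, P} + {J, W, U}: 62 + 60 = 122
  {J} + {R, P, W, U}: 42 + 74 = 116
  {R, J} + {P, W, U}: 62 + 60 = 122
  {P, J} + {R, W, U}: 42 + 74 = 116
  … (15 splits in total)
Best: vehicle 1 Base → P → Base = 34; vehicle 2 Base → R → U → W → J → Base = 74; combined 108.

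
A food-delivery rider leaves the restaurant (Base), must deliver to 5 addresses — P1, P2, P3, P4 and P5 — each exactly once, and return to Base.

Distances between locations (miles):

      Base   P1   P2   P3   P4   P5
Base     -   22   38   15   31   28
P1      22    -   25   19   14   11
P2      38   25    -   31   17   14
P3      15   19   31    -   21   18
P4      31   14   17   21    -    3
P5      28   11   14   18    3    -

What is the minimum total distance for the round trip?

Shortest round trip = 99 miles.

With 5 stops there are 5!/2 = 60 distinct round trips (a route and its reverse cost the same).
Base → P1 → P2 → P3 → P4 → P5 → Base: 22+25+31+21+3+28 = 130
Base → P1 → P2 → P3 → P5 → P4 → Base: 22+25+31+18+3+31 = 130
Base → P1 → P2 → P4 → P3 → P5 → Base: 22+25+17+21+18+28 = 131
Base → P1 → P2 → P4 → P5 → P3 → Base: 22+25+17+3+18+15 = 100
Base → P1 → P2 → P5 → P3 → P4 → Base: 22+25+14+18+21+31 = 131
Base → P1 → P2 → P5 → P4 → P3 → Base: 22+25+14+3+21+15 = 100
Base → P1 → P3 → P2 → P4 → P5 → Base: 22+19+31+17+3+28 = 120
Base → P1 → P3 → P2 → P5 → P4 → Base: 22+19+31+14+3+31 = 120
Base → P1 → P3 → P4 → P2 → P5 → Base: 22+19+21+17+14+28 = 121
Base → P1 → P3 → P4 → P5 → P2 → Base: 22+19+21+3+14+38 = 117
Base → P1 → P3 → P5 → P2 → P4 → Base: 22+19+18+14+17+31 = 121
Base → P1 → P3 → P5 → P4 → P2 → Base: 22+19+18+3+17+38 = 117
Base → P1 → P4 → P2 → P3 → P5 → Base: 22+14+17+31+18+28 = 130
Base → P1 → P4 → P2 → P5 → P3 → Base: 22+14+17+14+18+15 = 100
… (46 more)
Base → P1 → P4 → P5 → P2 → P3 → Base: 22+14+3+14+31+15 = 99  ← best
The minimum is 99.
One optimal route: Base → P1 → P4 → P5 → P2 → P3 → Base (or its reverse).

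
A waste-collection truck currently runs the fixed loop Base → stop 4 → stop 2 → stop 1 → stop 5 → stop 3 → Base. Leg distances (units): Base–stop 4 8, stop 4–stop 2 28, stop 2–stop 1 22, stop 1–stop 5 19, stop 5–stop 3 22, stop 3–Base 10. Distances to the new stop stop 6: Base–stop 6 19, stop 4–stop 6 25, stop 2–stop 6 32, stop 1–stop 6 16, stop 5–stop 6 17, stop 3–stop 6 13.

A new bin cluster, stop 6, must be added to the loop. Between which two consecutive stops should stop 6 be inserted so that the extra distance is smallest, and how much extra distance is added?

+8 — insert stop 6 between stop 5 and stop 3.

Insertion cost between consecutive stops i–j is d(i,stop 6) + d(stop 6,j) − d(i,j):
  between Base and stop 4: 19 + 25 − 8 = 36
  between stop 4 and stop 2: 25 + 32 − 28 = 29
  between stop 2 and stop 1: 32 + 16 − 22 = 26
  between stop 1 and stop 5: 16 + 17 − 19 = 14
  between stop 5 and stop 3: 17 + 13 − 22 = 8
  between stop 3 and Base: 13 + 19 − 10 = 22
Cheapest insertion is between stop 5 and stop 3, adding 8.
New total = 109 + 8 = 117.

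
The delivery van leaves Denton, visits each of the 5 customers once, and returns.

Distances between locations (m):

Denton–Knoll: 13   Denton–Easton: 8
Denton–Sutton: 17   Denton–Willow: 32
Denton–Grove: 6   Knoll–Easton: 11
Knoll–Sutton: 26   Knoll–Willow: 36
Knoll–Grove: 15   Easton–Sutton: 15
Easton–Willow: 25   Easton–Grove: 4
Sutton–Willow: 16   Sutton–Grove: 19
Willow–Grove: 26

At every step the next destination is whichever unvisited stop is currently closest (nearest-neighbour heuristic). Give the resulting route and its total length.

Nearest-neighbour total = 95 m; route Denton → Grove → Easton → Knoll → Sutton → Willow → Denton.

At Denton the remaining stops are Grove 6, Easton 8, Knoll 13, Sutton 17, Willow 32; go to Grove.
At Grove the remaining stops are Easton 4, Knoll 15, Sutton 19, Willow 26; go to Easton.
At Easton the remaining stops are Knoll 11, Sutton 15, Willow 25; go to Knoll.
At Knoll the remaining stops are Sutton 26, Willow 36; go to Sutton.
At Sutton the remaining stops are Willow 16; go to Willow.
Return Willow→Denton: 32.
Total = 6 + 4 + 11 + 26 + 16 + 32 = 95.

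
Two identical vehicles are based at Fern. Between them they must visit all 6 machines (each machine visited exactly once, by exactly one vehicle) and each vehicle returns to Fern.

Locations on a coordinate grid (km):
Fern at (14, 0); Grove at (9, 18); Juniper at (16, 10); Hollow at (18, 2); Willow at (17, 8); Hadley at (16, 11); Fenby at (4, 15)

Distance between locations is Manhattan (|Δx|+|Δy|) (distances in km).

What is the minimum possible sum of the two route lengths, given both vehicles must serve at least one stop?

74 km — the smallest possible combined total.

Try each way of splitting the stops between the two vehicles (each non-empty) and, for each split, find the best tour for each vehicle:
  {Grove} + {Juniper, Hollow, Willow, Hadley, Fenby}: 46 + 58 = 104
  {Juniper} + {Grove, Hollow, Willow, Hadley, Fenby}: 24 + 64 = 88
  {Grove, Juniper} + {Hollow, Willow, Hadley, Fenby}: 50 + 58 = 108
  {Hollow} + {Grove, Juniper, Willow, Hadley, Fenby}: 12 + 62 = 74
  {Grove, Hollow} + {Juniper, Willow, Hadley, Fenby}: 54 + 56 = 110
  {Juniper, Hollow} + {Grove, Willow, Hadley, Fenby}: 28 + 62 = 90
  … (31 splits in total)
Best: vehicle 1 Fern → Hollow → Fern = 12; vehicle 2 Fern → Grove → Fenby → Hadley → Juniper → Willow → Fern = 62; combined 74.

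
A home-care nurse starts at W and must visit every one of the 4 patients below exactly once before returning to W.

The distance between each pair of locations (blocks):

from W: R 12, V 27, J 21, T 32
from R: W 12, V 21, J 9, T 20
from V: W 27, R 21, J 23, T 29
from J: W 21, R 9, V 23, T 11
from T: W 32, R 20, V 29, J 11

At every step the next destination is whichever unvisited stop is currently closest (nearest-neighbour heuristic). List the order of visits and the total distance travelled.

From W: distances to unvisited — R=12, J=21, V=27, T=32. Nearest is R (12).
From R: distances to unvisited — J=9, T=20, V=21. Nearest is J (9).
From J: distances to unvisited — T=11, V=23. Nearest is T (11).
From T: distances to unvisited — V=29. Nearest is V (29).
Return V→W: 27.
Total = 12 + 9 + 11 + 29 + 27 = 88.

88 blocks along W → R → J → T → V → W.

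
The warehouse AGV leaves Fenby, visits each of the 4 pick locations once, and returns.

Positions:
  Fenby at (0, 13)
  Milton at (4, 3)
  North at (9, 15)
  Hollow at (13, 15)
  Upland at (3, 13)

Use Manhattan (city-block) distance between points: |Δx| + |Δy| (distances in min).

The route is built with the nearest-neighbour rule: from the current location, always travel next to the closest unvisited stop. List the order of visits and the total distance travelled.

Total distance 50 min via the nearest-neighbour route Fenby → Upland → North → Hollow → Milton → Fenby.

From Fenby: distances to unvisited — Upland=3, North=11, Milton=14, Hollow=15. Nearest is Upland (3).
From Upland: distances to unvisited — North=8, Milton=11, Hollow=12. Nearest is North (8).
From North: distances to unvisited — Hollow=4, Milton=17. Nearest is Hollow (4).
From Hollow: distances to unvisited — Milton=21. Nearest is Milton (21).
Return Milton→Fenby: 14.
Total = 3 + 8 + 4 + 21 + 14 = 50.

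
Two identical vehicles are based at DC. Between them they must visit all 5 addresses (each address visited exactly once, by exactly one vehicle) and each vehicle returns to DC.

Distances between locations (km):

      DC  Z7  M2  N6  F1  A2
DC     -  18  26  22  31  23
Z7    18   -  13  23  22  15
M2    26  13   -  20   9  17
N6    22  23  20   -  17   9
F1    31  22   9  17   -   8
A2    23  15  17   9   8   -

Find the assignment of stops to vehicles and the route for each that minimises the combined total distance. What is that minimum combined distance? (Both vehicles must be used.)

110 km — the smallest possible combined total.

Check every non-empty split of the stops between the two vehicles; for each half take its own optimal tour:
  {Z7} + {M2, N6, F1, A2}: 36 + 74 = 110
  {M2} + {Z7, N6, F1, A2}: 52 + 79 = 131
  {Z7, M2} + {N6, F1, A2}: 57 + 70 = 127
  {N6} + {Z7, M2, F1, A2}: 44 + 71 = 115
  {Z7, N6} + {M2, F1, A2}: 63 + 66 = 129
  {M2, N6} + {Z7, F1, A2}: 68 + 71 = 139
  … (15 splits in total)
Best: vehicle 1 DC → Z7 → DC = 36; vehicle 2 DC → M2 → F1 → A2 → N6 → DC = 74; combined 110.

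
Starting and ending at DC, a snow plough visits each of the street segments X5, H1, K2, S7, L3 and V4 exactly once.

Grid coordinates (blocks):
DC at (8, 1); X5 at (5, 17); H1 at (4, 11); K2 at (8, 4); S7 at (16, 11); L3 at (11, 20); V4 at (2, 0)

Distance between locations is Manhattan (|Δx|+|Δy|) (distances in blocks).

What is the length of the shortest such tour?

DC→X5→H1→K2→S7→L3→V4→DC: 19+7+11+15+14+29+7 = 102
DC→X5→H1→K2→S7→V4→L3→DC: 19+7+11+15+25+29+22 = 128
DC→X5→H1→K2→L3→S7→V4→DC: 19+7+11+19+14+25+7 = 102
DC→X5→H1→K2→L3→V4→S7→DC: 19+7+11+19+29+25+18 = 128
DC→X5→H1→K2→V4→S7→L3→DC: 19+7+11+10+25+14+22 = 108
DC→X5→H1→K2→V4→L3→S7→DC: 19+7+11+10+29+14+18 = 108
DC→X5→H1→S7→K2→L3→V4→DC: 19+7+12+15+19+29+7 = 108
DC→X5→H1→S7→K2→V4→L3→DC: 19+7+12+15+10+29+22 = 114
… (352 more)
DC→K2→S7→L3→X5→H1→V4→DC: 3+15+14+9+7+13+7 = 68  ← best
The minimum is 68.
One optimal route: DC → K2 → S7 → L3 → X5 → H1 → V4 → DC (or its reverse).

Minimum total distance: 68 blocks.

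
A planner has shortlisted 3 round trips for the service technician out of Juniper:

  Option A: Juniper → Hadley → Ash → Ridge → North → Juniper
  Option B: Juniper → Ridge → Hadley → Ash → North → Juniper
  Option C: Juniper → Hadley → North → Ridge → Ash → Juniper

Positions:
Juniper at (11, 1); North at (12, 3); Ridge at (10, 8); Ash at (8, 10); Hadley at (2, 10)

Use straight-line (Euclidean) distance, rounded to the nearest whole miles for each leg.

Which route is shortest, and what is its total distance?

Option A: 13 + 6 + 3 + 5 + 2 = 29
Option B: 7 + 8 + 6 + 8 + 2 = 31
Option C: 13 + 12 + 5 + 3 + 9 = 42

29 miles — Option A is the shortest.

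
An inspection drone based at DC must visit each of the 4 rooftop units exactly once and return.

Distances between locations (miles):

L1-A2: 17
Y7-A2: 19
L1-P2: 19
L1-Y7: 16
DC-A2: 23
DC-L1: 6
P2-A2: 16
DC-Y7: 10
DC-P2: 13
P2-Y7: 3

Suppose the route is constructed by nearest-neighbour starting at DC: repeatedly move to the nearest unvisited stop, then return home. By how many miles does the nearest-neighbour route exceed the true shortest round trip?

DC: L1=6, Y7=10, P2=13, A2=23 ⇒ L1
L1: Y7=16, A2=17, P2=19 ⇒ Y7
Y7: P2=3, A2=19 ⇒ P2
P2: A2=16 ⇒ A2
NN route DC → L1 → Y7 → P2 → A2 → DC costs 64.
Optimal: DC → L1 → A2 → P2 → Y7 → DC costs 52 (by enumerating all 12 distinct tours).
Excess = 64 − 52 = 12.

Excess over optimum: 12 miles.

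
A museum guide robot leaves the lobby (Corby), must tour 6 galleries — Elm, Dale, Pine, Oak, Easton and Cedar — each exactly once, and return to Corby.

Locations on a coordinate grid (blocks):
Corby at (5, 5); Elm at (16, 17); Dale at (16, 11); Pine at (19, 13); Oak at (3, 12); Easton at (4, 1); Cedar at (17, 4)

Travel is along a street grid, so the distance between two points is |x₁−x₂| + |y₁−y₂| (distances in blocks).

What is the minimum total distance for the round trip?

Shortest round trip = 68 blocks.

Corby-Elm-Dale-Pine-Oak-Easton-Cedar-Corby: 23+6+5+17+12+16+13 = 92
Corby-Elm-Dale-Pine-Oak-Cedar-Easton-Corby: 23+6+5+17+22+16+5 = 94
Corby-Elm-Dale-Pine-Easton-Oak-Cedar-Corby: 23+6+5+27+12+22+13 = 108
Corby-Elm-Dale-Pine-Easton-Cedar-Oak-Corby: 23+6+5+27+16+22+9 = 108
Corby-Elm-Dale-Pine-Cedar-Oak-Easton-Corby: 23+6+5+11+22+12+5 = 84
Corby-Elm-Dale-Pine-Cedar-Easton-Oak-Corby: 23+6+5+11+16+12+9 = 82
Corby-Elm-Dale-Oak-Pine-Easton-Cedar-Corby: 23+6+14+17+27+16+13 = 116
Corby-Elm-Dale-Oak-Pine-Cedar-Easton-Corby: 23+6+14+17+11+16+5 = 92
… (352 more)
Corby-Oak-Elm-Pine-Dale-Cedar-Easton-Corby: 9+18+7+5+8+16+5 = 68  ← best
The minimum is 68.
One optimal route: Corby → Oak → Elm → Pine → Dale → Cedar → Easton → Corby (or its reverse).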